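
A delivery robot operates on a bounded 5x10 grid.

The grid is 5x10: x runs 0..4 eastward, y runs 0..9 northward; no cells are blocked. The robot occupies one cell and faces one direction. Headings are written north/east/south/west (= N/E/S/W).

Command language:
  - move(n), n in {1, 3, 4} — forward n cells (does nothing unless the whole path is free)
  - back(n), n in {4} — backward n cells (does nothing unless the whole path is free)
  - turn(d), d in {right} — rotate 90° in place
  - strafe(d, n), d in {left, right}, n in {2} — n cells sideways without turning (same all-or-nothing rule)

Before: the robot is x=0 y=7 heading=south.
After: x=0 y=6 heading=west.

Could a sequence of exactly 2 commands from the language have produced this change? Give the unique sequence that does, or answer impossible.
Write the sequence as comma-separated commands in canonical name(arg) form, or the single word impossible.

move(1), turn(right)

key: order matters: swapping move(1) and turn(right) lands elsewhere
start: x=0 y=7 heading=south
step 1 (move(1)): x=0 y=6 heading=south
step 2 (turn(right)): x=0 y=6 heading=west
no other 2-command option fits: unique.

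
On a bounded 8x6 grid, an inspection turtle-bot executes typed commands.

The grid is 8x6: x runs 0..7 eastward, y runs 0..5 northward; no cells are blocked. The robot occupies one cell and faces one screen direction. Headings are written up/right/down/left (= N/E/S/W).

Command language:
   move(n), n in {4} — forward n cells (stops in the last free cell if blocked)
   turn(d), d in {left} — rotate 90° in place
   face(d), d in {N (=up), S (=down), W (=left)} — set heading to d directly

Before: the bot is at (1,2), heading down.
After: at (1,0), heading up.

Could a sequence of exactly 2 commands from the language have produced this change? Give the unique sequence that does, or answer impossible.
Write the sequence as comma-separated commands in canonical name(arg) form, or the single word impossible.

move(4), face(N)

key: running face(N) before move(4) would end elsewhere — order is forced
initial: at (1,2), heading down
[1] after move(4): at (1,0), heading down
[2] after face(N): at (1,0), heading up
uniquely the one of 25 2-step routes that fits.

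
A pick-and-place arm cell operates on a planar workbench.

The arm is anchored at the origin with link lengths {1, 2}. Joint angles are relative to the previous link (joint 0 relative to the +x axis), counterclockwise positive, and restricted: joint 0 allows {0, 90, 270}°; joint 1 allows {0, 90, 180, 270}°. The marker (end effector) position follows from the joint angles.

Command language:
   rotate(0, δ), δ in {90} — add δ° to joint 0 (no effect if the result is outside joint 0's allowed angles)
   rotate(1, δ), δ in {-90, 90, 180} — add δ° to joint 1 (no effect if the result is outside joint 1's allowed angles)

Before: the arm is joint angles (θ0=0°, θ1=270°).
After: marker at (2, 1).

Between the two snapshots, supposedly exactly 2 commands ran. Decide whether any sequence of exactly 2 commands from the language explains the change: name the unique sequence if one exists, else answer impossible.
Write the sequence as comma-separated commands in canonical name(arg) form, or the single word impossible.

rotate(0, 90), rotate(0, 90)

start: joint angles (θ0=0°, θ1=270°)
1. rotate(0, 90) → joint angles (θ0=90°, θ1=270°)
2. rotate(0, 90) → joint angles (θ0=90°, θ1=270°)
uniquely the one of 16 2-step routes that fits.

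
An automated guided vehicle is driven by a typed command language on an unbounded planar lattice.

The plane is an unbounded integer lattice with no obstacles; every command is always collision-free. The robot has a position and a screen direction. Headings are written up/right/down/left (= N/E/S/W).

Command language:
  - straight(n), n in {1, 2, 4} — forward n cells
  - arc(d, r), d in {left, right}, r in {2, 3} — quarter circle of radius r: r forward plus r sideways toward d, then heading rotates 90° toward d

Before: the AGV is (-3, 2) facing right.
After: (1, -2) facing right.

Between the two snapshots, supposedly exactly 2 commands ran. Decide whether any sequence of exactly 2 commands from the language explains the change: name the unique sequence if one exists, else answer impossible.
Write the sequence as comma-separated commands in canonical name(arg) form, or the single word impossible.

arc(right, 2), arc(left, 2)

key: heading stays E — rotations cancel among the 2 commands
t0: (-3, 2) facing right
t=1 arc(right, 2) ⇒ (-1, 0) facing down
t=2 arc(left, 2) ⇒ (1, -2) facing right
all 49 alternatives checked — unique.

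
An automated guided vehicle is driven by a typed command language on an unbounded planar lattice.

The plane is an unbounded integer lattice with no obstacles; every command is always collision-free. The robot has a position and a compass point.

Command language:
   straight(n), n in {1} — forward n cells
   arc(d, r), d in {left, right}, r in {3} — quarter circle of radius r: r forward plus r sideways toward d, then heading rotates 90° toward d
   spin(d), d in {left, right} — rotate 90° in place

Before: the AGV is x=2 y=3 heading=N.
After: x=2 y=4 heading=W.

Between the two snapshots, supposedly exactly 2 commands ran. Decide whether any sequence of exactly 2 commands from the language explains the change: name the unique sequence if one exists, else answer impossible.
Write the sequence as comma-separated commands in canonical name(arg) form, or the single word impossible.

straight(1), spin(left)

key: order matters: swapping straight(1) and spin(left) lands elsewhere
initial: x=2 y=3 heading=N
step 1 (straight(1)): x=2 y=4 heading=N
step 2 (spin(left)): x=2 y=4 heading=W
all 25 alternatives checked — unique.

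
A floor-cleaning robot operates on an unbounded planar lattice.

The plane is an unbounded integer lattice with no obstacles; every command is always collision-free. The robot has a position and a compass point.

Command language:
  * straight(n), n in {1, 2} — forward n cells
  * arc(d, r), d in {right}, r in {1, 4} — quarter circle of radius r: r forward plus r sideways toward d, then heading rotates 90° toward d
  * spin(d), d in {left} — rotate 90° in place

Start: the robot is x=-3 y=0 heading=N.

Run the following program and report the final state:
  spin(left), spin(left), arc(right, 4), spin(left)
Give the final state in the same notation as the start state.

start: x=-3 y=0 heading=N
t=1 spin(left) ⇒ x=-3 y=0 heading=W
t=2 spin(left) ⇒ x=-3 y=0 heading=S
t=3 arc(right, 4) ⇒ x=-7 y=-4 heading=W
t=4 spin(left) ⇒ x=-7 y=-4 heading=S

x=-7 y=-4 heading=S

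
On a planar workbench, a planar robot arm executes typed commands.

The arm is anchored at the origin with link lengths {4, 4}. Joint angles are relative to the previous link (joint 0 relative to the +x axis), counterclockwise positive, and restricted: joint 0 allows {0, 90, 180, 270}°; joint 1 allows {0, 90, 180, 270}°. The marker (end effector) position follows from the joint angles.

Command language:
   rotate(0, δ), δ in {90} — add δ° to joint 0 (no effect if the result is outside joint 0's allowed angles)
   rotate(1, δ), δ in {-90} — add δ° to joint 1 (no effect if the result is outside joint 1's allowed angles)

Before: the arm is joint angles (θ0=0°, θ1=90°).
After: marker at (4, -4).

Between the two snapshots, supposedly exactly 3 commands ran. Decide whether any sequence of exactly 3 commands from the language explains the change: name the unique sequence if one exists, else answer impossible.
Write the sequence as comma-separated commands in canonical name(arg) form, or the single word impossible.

t0: joint angles (θ0=0°, θ1=90°)
[1] after rotate(0, 90): joint angles (θ0=90°, θ1=90°)
[2] after rotate(0, 90): joint angles (θ0=180°, θ1=90°)
[3] after rotate(0, 90): joint angles (θ0=270°, θ1=90°)
uniquely the one of 8 3-step routes that fits.

rotate(0, 90), rotate(0, 90), rotate(0, 90)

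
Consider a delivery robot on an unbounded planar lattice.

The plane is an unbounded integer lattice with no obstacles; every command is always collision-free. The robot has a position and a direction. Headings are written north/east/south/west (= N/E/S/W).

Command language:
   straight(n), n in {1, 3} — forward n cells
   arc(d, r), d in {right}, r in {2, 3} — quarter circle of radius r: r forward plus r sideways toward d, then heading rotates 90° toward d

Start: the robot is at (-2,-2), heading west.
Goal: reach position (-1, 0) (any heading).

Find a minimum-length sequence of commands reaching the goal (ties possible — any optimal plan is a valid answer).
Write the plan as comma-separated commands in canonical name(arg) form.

initial: at (-2,-2), heading west
step 1 (arc(right, 3)): at (-5,1), heading north
step 2 (arc(right, 2)): at (-3,3), heading east
step 3 (arc(right, 2)): at (-1,1), heading south
step 4 (straight(1)): at (-1,0), heading south
minimal: 4 command(s), checked below 4.

arc(right, 3), arc(right, 2), arc(right, 2), straight(1)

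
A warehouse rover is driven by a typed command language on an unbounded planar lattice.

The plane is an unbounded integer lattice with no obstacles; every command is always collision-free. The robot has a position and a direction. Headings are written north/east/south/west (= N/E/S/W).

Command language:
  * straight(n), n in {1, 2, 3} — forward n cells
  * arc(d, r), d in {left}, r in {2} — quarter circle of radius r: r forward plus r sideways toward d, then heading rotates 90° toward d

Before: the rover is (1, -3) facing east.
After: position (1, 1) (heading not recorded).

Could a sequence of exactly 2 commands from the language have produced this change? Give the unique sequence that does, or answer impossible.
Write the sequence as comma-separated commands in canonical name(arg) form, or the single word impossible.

arc(left, 2), arc(left, 2)

start: (1, -3) facing east
[1] after arc(left, 2): (3, -1) facing north
[2] after arc(left, 2): (1, 1) facing west
all 16 alternatives checked — unique.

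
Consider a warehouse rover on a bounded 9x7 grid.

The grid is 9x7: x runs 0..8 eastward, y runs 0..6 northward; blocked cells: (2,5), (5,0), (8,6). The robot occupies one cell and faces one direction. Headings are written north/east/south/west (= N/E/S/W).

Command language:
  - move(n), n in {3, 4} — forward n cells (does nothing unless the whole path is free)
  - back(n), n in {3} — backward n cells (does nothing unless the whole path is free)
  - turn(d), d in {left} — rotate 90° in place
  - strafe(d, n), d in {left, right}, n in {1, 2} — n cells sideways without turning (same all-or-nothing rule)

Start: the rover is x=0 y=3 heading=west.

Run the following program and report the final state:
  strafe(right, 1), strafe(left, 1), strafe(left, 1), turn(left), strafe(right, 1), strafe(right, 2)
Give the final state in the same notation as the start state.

x=0 y=2 heading=south

begin: x=0 y=3 heading=west
1. strafe(right, 1) → x=0 y=4 heading=west
2. strafe(left, 1) → x=0 y=3 heading=west
3. strafe(left, 1) → x=0 y=2 heading=west
4. turn(left) → x=0 y=2 heading=south
5. strafe(right, 1) → x=0 y=2 heading=south
6. strafe(right, 2) → x=0 y=2 heading=south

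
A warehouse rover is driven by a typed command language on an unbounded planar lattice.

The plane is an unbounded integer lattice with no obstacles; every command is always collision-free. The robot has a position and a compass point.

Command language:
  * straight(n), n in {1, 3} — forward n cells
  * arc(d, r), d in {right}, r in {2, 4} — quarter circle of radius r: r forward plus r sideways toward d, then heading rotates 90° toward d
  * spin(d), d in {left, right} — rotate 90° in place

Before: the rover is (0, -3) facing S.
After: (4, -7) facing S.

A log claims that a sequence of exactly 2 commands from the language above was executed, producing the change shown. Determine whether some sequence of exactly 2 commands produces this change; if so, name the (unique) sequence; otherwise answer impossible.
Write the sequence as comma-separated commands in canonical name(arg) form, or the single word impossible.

key: running arc(right, 4) before spin(left) would end elsewhere — order is forced
initial: (0, -3) facing S
[1] after spin(left): (0, -3) facing E
[2] after arc(right, 4): (4, -7) facing S
uniquely the one of 36 2-step routes that fits.

spin(left), arc(right, 4)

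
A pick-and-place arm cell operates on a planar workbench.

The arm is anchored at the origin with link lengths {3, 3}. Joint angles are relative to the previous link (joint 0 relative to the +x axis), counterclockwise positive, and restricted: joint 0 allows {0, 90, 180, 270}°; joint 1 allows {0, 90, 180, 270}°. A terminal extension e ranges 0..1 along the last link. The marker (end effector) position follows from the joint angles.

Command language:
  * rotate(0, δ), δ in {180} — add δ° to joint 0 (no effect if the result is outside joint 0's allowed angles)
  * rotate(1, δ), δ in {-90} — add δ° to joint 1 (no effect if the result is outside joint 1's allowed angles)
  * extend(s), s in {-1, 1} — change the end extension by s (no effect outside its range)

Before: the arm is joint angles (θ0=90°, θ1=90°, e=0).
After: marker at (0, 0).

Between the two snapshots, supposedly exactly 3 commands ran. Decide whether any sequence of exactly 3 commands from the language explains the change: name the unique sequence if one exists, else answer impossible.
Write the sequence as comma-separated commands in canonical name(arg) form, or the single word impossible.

rotate(1, -90), rotate(1, -90), rotate(1, -90)

initial: joint angles (θ0=90°, θ1=90°, e=0)
1. rotate(1, -90) → joint angles (θ0=90°, θ1=0°, e=0)
2. rotate(1, -90) → joint angles (θ0=90°, θ1=270°, e=0)
3. rotate(1, -90) → joint angles (θ0=90°, θ1=180°, e=0)
uniquely the one of 64 3-step routes that fits.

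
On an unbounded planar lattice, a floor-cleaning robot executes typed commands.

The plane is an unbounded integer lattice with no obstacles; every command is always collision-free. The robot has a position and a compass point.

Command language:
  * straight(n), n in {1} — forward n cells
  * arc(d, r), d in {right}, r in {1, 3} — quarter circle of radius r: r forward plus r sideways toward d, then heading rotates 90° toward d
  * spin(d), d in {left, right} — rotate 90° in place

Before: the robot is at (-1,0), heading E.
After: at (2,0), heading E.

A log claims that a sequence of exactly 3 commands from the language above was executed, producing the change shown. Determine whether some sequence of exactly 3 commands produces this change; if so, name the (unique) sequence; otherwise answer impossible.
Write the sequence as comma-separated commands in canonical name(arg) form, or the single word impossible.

straight(1), straight(1), straight(1)

key: still facing E at the end — nothing in the sequence rotates
begin: at (-1,0), heading E
step 1 (straight(1)): at (0,0), heading E
step 2 (straight(1)): at (1,0), heading E
step 3 (straight(1)): at (2,0), heading E
no rival 3-sequence matches.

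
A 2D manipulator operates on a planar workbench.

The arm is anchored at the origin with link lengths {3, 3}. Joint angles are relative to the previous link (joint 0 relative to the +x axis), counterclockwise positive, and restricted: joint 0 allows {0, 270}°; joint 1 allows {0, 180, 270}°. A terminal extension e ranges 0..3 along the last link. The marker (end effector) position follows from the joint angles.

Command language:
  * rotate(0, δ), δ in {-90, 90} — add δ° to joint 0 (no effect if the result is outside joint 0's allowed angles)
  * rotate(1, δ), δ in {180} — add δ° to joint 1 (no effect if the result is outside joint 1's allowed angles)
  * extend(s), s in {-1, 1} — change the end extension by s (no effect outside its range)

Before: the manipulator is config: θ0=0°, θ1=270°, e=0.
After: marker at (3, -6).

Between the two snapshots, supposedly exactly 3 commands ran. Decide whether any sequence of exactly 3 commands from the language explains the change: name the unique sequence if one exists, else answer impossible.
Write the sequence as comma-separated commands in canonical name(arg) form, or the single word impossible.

begin: config: θ0=0°, θ1=270°, e=0
[1] after extend(1): config: θ0=0°, θ1=270°, e=1
[2] after extend(1): config: θ0=0°, θ1=270°, e=2
[3] after extend(1): config: θ0=0°, θ1=270°, e=3
uniquely the one of 125 3-step routes that fits.

extend(1), extend(1), extend(1)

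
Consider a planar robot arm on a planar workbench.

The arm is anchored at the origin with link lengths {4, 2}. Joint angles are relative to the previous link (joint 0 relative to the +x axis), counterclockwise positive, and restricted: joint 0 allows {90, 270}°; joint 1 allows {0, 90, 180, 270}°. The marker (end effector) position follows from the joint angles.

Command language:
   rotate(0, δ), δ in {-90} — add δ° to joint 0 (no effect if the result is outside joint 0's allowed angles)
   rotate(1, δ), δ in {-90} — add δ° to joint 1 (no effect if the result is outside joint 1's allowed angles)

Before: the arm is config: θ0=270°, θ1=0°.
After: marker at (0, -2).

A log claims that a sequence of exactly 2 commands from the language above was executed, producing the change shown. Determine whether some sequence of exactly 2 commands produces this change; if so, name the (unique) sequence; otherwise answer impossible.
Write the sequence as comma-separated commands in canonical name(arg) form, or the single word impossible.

rotate(1, -90), rotate(1, -90)

start: config: θ0=270°, θ1=0°
t=1 rotate(1, -90) ⇒ config: θ0=270°, θ1=270°
t=2 rotate(1, -90) ⇒ config: θ0=270°, θ1=180°
no rival 2-sequence matches.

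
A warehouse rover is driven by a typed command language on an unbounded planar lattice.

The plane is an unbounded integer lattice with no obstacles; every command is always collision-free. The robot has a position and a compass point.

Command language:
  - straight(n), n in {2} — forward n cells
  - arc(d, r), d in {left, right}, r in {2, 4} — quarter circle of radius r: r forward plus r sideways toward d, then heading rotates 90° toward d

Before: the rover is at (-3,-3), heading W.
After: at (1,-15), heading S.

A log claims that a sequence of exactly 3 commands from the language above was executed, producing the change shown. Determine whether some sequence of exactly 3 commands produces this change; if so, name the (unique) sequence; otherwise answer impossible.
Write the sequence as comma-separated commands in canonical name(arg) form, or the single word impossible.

key: position moved to (1,-15) AND the heading swung to S — translation plus rotation needed
t0: at (-3,-3), heading W
step 1 (arc(left, 4)): at (-7,-7), heading S
step 2 (arc(left, 4)): at (-3,-11), heading E
step 3 (arc(right, 4)): at (1,-15), heading S
all 125 alternatives checked — unique.

arc(left, 4), arc(left, 4), arc(right, 4)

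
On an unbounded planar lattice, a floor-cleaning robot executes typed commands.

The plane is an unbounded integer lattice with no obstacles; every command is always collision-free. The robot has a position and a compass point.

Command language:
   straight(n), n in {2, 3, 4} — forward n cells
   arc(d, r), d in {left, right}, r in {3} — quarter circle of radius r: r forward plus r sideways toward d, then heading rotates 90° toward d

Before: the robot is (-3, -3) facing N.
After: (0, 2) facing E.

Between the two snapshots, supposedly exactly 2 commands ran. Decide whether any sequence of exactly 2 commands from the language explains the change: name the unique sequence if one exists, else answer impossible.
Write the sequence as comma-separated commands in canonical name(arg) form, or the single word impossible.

key: cell and facing (now E) both changed — the 2 commands mix motion and turning
begin: (-3, -3) facing N
1. straight(2) → (-3, -1) facing N
2. arc(right, 3) → (0, 2) facing E
no rival 2-sequence matches.

straight(2), arc(right, 3)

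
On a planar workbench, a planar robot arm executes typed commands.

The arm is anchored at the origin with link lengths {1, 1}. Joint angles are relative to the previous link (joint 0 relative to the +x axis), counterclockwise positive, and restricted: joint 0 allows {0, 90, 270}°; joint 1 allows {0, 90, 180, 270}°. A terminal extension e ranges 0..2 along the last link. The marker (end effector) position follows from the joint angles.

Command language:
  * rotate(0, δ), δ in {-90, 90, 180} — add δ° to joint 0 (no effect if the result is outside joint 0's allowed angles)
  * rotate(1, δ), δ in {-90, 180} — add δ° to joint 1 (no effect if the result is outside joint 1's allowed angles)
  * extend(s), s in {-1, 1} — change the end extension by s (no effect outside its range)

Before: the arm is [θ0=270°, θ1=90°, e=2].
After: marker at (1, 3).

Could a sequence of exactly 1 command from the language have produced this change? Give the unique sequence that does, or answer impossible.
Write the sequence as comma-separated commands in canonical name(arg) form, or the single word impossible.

rotate(0, 90)

t0: [θ0=270°, θ1=90°, e=2]
1. rotate(0, 90) → [θ0=0°, θ1=90°, e=2]
uniquely the one of 7 1-step routes that fits.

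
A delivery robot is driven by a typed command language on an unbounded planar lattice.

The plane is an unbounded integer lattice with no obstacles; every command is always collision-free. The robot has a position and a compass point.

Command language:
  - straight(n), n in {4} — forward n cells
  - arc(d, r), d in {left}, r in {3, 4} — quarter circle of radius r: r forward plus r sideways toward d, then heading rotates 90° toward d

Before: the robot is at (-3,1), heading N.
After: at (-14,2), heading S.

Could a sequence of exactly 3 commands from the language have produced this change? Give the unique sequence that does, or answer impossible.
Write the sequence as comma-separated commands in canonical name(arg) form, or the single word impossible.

arc(left, 4), straight(4), arc(left, 3)

key: cell and facing (now S) both changed — the 3 commands mix motion and turning
begin: at (-3,1), heading N
step 1 (arc(left, 4)): at (-7,5), heading W
step 2 (straight(4)): at (-11,5), heading W
step 3 (arc(left, 3)): at (-14,2), heading S
all 27 alternatives checked — unique.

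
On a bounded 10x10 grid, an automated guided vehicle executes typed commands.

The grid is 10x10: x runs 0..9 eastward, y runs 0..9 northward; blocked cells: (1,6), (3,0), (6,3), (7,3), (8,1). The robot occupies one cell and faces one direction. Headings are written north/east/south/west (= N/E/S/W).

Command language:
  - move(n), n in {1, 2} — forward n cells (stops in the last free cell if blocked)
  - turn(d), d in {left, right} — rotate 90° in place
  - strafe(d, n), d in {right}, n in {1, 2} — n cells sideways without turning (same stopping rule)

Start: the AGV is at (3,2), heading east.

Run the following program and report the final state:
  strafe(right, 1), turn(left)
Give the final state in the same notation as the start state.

start: at (3,2), heading east
step 1 (strafe(right, 1)): at (3,1), heading east
step 2 (turn(left)): at (3,1), heading north

at (3,1), heading north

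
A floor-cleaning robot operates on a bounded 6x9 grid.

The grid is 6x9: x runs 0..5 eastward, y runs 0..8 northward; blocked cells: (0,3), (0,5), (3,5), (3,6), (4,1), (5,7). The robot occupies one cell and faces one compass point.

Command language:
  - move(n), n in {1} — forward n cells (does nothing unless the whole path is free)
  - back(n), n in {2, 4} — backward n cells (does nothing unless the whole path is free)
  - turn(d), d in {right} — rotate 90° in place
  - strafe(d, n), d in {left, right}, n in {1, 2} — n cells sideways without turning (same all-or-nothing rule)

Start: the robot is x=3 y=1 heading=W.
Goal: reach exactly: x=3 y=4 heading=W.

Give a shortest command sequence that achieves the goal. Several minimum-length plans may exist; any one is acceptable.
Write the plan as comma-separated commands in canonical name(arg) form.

initial: x=3 y=1 heading=W
t=1 strafe(right, 2) ⇒ x=3 y=3 heading=W
t=2 strafe(right, 1) ⇒ x=3 y=4 heading=W
shorter routes all fall short; 2 is best.

strafe(right, 2), strafe(right, 1)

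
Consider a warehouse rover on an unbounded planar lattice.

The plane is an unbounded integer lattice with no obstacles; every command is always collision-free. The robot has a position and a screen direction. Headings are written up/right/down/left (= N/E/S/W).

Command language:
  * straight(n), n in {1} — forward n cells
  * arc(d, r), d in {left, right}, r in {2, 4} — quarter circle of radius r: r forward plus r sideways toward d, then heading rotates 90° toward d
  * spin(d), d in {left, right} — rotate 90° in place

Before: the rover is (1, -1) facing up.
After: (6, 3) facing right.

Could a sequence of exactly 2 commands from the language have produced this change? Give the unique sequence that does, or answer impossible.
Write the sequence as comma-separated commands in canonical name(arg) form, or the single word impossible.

key: running straight(1) before arc(right, 4) would end elsewhere — order is forced
begin: (1, -1) facing up
1. arc(right, 4) → (5, 3) facing right
2. straight(1) → (6, 3) facing right
no rival 2-sequence matches.

arc(right, 4), straight(1)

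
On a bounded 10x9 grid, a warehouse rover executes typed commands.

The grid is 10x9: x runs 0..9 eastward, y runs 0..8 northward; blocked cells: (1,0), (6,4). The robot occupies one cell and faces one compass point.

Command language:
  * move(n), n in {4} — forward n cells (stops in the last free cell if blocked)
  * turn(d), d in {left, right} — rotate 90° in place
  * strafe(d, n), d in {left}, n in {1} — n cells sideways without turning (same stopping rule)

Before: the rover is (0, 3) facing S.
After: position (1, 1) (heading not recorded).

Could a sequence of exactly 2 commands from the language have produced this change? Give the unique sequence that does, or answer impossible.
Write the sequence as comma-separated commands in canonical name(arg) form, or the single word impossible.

strafe(left, 1), move(4)

key: order matters: swapping strafe(left, 1) and move(4) lands elsewhere
t0: (0, 3) facing S
step 1 (strafe(left, 1)): (1, 3) facing S
step 2 (move(4)): (1, 1) facing S
no rival 2-sequence matches.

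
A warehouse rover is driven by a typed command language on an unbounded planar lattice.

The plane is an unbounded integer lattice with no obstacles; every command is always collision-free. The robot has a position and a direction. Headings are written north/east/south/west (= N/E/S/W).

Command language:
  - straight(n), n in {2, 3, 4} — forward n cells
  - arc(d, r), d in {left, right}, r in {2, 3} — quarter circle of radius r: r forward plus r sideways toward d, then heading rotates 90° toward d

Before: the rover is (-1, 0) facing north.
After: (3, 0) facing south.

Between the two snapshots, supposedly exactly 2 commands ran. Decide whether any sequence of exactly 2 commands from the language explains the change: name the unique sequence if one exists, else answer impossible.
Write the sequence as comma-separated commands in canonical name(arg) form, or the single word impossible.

key: cell and facing (now S) both changed — the 2 commands mix motion and turning
start: (-1, 0) facing north
step 1 (arc(right, 2)): (1, 2) facing east
step 2 (arc(right, 2)): (3, 0) facing south
uniquely the one of 49 2-step routes that fits.

arc(right, 2), arc(right, 2)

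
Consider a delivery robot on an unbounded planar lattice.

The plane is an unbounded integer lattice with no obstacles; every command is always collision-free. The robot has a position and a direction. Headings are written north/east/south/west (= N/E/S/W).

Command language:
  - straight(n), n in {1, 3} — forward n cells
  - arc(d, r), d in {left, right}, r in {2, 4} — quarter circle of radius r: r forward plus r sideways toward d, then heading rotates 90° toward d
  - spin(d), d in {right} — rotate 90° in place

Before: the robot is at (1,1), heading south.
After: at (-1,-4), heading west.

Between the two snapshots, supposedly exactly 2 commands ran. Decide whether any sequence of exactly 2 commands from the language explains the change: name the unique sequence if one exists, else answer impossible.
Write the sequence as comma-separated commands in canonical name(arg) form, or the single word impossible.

key: position moved to (-1,-4) AND the heading swung to W — translation plus rotation needed
begin: at (1,1), heading south
[1] after straight(3): at (1,-2), heading south
[2] after arc(right, 2): at (-1,-4), heading west
uniquely the one of 49 2-step routes that fits.

straight(3), arc(right, 2)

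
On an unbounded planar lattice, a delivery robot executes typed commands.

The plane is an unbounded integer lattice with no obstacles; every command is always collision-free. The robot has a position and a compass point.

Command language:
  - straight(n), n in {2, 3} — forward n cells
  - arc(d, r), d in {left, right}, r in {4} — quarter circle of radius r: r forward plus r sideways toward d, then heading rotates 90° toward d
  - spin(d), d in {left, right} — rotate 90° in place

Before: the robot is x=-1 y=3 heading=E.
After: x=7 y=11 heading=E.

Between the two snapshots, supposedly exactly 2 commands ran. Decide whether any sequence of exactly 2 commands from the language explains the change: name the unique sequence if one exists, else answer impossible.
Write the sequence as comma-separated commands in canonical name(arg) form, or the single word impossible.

arc(left, 4), arc(right, 4)

key: heading stays E — rotations cancel among the 2 commands
begin: x=-1 y=3 heading=E
1. arc(left, 4) → x=3 y=7 heading=N
2. arc(right, 4) → x=7 y=11 heading=E
no rival 2-sequence matches.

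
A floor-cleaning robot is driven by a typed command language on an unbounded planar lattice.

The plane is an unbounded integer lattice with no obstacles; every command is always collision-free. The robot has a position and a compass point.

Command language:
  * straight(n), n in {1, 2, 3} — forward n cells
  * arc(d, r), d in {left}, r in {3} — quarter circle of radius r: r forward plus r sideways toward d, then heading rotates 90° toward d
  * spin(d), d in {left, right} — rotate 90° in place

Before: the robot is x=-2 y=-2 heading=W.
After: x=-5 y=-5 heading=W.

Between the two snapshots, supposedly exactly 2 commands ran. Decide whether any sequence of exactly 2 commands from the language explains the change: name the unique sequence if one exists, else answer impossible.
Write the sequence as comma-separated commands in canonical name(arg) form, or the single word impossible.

key: order matters: swapping arc(left, 3) and spin(right) lands elsewhere
t0: x=-2 y=-2 heading=W
[1] after arc(left, 3): x=-5 y=-5 heading=S
[2] after spin(right): x=-5 y=-5 heading=W
no rival 2-sequence matches.

arc(left, 3), spin(right)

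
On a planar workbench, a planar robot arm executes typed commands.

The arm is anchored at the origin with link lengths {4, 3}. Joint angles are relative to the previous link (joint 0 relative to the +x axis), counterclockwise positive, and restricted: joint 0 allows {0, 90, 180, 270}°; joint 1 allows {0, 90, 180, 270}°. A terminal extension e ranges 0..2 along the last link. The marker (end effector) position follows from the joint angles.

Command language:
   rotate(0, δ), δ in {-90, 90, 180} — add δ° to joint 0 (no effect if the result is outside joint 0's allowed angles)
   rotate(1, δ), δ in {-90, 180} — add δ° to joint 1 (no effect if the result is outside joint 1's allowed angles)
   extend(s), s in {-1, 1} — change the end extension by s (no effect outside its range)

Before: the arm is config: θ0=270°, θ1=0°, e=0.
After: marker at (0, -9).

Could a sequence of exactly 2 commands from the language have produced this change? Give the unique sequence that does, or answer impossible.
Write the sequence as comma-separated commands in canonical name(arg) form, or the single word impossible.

begin: config: θ0=270°, θ1=0°, e=0
t=1 extend(1) ⇒ config: θ0=270°, θ1=0°, e=1
t=2 extend(1) ⇒ config: θ0=270°, θ1=0°, e=2
uniquely the one of 49 2-step routes that fits.

extend(1), extend(1)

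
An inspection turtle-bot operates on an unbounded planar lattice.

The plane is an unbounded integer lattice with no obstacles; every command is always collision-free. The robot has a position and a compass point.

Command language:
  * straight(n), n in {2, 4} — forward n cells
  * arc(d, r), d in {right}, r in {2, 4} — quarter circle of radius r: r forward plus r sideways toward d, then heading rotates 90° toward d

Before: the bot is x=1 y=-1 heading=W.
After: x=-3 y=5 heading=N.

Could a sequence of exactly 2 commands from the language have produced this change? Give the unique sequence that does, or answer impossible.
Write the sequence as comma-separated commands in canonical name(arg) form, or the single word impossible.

key: order matters: swapping arc(right, 4) and straight(2) lands elsewhere
start: x=1 y=-1 heading=W
step 1 (arc(right, 4)): x=-3 y=3 heading=N
step 2 (straight(2)): x=-3 y=5 heading=N
no rival 2-sequence matches.

arc(right, 4), straight(2)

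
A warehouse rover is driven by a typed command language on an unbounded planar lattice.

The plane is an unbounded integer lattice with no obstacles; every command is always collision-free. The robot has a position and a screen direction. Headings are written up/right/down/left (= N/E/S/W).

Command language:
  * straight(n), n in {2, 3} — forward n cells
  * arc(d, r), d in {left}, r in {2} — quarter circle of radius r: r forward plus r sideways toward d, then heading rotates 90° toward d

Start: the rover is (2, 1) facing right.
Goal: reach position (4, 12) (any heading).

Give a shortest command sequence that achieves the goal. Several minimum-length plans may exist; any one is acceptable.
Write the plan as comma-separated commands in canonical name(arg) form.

arc(left, 2), straight(3), straight(3), straight(3)

start: (2, 1) facing right
[1] after arc(left, 2): (4, 3) facing up
[2] after straight(3): (4, 6) facing up
[3] after straight(3): (4, 9) facing up
[4] after straight(3): (4, 12) facing up
shorter routes all fall short; 4 is best.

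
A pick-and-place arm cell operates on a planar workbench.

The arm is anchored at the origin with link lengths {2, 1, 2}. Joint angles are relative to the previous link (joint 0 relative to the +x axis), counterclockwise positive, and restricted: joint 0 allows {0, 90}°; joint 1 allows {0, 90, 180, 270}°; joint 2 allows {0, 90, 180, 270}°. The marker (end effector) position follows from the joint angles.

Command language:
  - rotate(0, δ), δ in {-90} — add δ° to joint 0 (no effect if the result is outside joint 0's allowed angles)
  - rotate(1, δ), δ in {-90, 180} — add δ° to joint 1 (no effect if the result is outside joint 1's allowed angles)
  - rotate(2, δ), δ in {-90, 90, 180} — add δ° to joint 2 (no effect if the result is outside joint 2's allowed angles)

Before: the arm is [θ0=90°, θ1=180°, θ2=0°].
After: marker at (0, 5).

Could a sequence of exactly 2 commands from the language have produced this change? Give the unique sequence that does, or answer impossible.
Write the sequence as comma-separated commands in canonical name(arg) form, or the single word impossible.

t0: [θ0=90°, θ1=180°, θ2=0°]
1. rotate(1, -90) → [θ0=90°, θ1=90°, θ2=0°]
2. rotate(1, -90) → [θ0=90°, θ1=0°, θ2=0°]
all 36 alternatives checked — unique.

rotate(1, -90), rotate(1, -90)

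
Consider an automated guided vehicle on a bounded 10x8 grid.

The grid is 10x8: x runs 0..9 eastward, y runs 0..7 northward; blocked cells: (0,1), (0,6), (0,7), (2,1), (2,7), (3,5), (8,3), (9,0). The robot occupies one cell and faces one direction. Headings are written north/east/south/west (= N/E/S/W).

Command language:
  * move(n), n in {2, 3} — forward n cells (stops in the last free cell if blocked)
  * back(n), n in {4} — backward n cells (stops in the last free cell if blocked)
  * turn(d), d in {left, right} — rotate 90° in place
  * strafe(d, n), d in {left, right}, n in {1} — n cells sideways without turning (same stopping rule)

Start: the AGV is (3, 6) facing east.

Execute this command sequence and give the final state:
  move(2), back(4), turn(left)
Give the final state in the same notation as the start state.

(1, 6) facing north

t0: (3, 6) facing east
step 1 (move(2)): (5, 6) facing east
step 2 (back(4)): (1, 6) facing east
step 3 (turn(left)): (1, 6) facing north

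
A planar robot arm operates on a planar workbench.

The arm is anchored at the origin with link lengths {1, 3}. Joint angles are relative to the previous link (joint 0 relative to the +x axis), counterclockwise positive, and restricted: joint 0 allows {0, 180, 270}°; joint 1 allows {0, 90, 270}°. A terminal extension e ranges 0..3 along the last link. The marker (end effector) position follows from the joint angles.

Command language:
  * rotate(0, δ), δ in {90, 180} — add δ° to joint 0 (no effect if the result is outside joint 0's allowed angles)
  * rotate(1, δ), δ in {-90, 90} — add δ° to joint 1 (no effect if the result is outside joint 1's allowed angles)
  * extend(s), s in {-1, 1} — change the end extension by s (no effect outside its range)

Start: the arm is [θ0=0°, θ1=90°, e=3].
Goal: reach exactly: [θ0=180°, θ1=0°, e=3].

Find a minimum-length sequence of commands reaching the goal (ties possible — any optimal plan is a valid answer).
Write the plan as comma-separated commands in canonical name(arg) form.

t0: [θ0=0°, θ1=90°, e=3]
1. rotate(1, -90) → [θ0=0°, θ1=0°, e=3]
2. rotate(0, 180) → [θ0=180°, θ1=0°, e=3]
nothing shorter than 2 reaches the goal.

rotate(1, -90), rotate(0, 180)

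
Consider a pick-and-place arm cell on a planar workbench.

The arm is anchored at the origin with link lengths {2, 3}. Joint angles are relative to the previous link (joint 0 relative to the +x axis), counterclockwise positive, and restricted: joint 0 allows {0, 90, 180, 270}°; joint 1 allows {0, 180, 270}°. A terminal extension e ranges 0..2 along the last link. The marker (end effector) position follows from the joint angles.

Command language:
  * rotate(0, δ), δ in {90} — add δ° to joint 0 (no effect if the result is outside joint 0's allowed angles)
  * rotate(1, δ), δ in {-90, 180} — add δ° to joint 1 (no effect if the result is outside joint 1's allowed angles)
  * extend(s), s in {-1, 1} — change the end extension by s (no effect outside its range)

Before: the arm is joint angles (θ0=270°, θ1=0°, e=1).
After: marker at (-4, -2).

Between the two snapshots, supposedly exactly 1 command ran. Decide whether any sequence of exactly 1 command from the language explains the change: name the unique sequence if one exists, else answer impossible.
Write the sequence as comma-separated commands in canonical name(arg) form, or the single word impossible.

rotate(1, -90)

begin: joint angles (θ0=270°, θ1=0°, e=1)
t=1 rotate(1, -90) ⇒ joint angles (θ0=270°, θ1=270°, e=1)
no rival 1-sequence matches.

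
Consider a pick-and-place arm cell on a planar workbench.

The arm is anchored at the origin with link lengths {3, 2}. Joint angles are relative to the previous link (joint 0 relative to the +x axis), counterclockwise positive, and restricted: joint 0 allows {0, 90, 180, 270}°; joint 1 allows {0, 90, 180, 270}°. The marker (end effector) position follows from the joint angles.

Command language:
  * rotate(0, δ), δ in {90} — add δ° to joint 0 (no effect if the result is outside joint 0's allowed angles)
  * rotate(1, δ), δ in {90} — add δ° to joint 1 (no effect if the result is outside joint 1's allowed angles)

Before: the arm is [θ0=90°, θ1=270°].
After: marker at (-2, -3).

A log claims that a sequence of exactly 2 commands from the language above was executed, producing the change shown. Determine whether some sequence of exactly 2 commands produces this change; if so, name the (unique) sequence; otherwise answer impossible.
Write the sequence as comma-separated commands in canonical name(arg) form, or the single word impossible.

rotate(0, 90), rotate(0, 90)

initial: [θ0=90°, θ1=270°]
[1] after rotate(0, 90): [θ0=180°, θ1=270°]
[2] after rotate(0, 90): [θ0=270°, θ1=270°]
uniquely the one of 4 2-step routes that fits.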